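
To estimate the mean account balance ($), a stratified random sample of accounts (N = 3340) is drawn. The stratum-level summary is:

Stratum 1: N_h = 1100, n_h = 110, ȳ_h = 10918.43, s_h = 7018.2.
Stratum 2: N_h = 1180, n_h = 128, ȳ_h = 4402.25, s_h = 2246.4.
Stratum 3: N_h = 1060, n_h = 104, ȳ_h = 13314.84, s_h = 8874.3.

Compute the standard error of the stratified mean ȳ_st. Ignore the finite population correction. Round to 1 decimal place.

SE(ȳ_st) ≈ 360.2

V̂(ȳ_st) = Σ W_h² s_h²/n_h, with W_h = N_h/N and N = 3340:
  stratum 1: (1100/3340)²·7018.2²/110 = 48568.1
  stratum 2: (1180/3340)²·2246.4²/128 = 4920.8
  stratum 3: (1060/3340)²·8874.3²/104 = 76270
V̂(ȳ_st) = 129759
SE(ȳ_st) = √129759 = 360.221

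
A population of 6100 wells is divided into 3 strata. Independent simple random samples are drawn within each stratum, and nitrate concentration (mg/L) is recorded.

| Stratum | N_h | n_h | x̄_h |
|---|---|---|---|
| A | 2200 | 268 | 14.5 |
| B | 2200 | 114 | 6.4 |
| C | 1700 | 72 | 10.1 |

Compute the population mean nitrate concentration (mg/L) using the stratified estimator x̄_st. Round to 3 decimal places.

x̄_st ≈ 10.352

N = Σ N_h = 6100. Stratum weights W_h = N_h/N.
x̄_st = (2200·14.5 + 2200·6.4 + 1700·10.1) / 6100 = 10.35246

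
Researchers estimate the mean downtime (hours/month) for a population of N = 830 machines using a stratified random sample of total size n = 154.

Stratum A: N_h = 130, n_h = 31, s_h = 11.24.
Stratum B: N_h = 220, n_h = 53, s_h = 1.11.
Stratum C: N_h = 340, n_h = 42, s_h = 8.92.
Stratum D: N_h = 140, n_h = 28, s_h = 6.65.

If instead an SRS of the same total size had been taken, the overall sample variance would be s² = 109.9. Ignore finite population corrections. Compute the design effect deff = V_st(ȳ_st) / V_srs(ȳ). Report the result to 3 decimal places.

deff ≈ 0.651

V̂(ȳ_st) = Σ W_h² s_h²/n_h, with W_h = N_h/N and N = 830:
  stratum A: (130/830)²·11.24²/31 = 0.0999773
  stratum B: (220/830)²·1.11²/53 = 0.00163327
  stratum C: (340/830)²·8.92²/42 = 0.317894
  stratum D: (140/830)²·6.65²/28 = 0.044935
V_st = 0.464439
V_srs = s²/n = 109.9/154 = 0.713636
deff = V_st / V_srs = 0.464439/0.713636 = 0.6508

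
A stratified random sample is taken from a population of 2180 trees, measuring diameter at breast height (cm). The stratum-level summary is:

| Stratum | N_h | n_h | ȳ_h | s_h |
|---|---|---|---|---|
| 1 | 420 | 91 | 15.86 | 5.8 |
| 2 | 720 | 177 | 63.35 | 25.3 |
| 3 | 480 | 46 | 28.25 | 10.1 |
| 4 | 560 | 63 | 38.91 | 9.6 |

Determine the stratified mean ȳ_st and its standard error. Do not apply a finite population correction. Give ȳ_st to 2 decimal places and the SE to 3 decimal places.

ȳ_st ≈ 40.19, SE ≈ 0.782

ȳ_st = Σ W_h ȳ_h = (420·15.86 + 720·63.35 + 480·28.25 + 560·38.91)/2180 = 40.19394
V̂(ȳ_st) = Σ W_h² s_h²/n_h, with W_h = N_h/N and N = 2180:
  stratum 1: (420/2180)²·5.8²/91 = 0.0137215
  stratum 2: (720/2180)²·25.3²/177 = 0.394475
  stratum 3: (480/2180)²·10.1²/46 = 0.107511
  stratum 4: (560/2180)²·9.6²/63 = 0.0965306
V̂(ȳ_st) = 0.612239
SE(ȳ_st) = √0.612239 = 0.782457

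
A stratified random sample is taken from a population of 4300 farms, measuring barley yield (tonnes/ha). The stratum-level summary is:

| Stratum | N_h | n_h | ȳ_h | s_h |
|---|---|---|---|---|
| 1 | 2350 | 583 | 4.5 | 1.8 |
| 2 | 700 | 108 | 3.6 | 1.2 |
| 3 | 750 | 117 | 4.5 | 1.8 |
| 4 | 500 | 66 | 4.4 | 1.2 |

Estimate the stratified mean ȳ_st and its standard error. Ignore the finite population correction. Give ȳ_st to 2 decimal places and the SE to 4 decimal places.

ȳ_st = Σ W_h ȳ_h = (2350·4.5 + 700·3.6 + 750·4.5 + 500·4.4)/4300 = 4.34186
V̂(ȳ_st) = Σ W_h² s_h²/n_h, with W_h = N_h/N and N = 4300:
  stratum 1: (2350/4300)²·1.8²/583 = 0.00165987
  stratum 2: (700/4300)²·1.2²/108 = 0.000353344
  stratum 3: (750/4300)²·1.8²/117 = 0.000842451
  stratum 4: (500/4300)²·1.2²/66 = 0.000295
V̂(ȳ_st) = 0.00315067
SE(ȳ_st) = √0.00315067 = 0.0561308

ȳ_st ≈ 4.34, SE ≈ 0.0561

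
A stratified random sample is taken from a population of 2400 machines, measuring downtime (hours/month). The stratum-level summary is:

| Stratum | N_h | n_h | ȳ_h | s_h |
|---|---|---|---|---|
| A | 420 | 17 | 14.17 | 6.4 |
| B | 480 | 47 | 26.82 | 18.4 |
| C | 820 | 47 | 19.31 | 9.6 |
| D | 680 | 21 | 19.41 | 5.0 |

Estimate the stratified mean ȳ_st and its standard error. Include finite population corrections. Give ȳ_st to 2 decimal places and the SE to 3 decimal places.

ȳ_st = Σ W_h ȳ_h = (420·14.17 + 480·26.82 + 820·19.31 + 680·19.41)/2400 = 19.94083
V̂(ȳ_st) = Σ W_h² (1 − n_h/N_h) s_h²/n_h, with W_h = N_h/N and N = 2400:
  stratum A: (420/2400)²·(1 − 17/420)·6.4²/17 = 0.0708016
  stratum B: (480/2400)²·(1 − 47/480)·18.4²/47 = 0.259923
  stratum C: (820/2400)²·(1 − 47/820)·9.6²/47 = 0.215782
  stratum D: (680/2400)²·(1 − 21/680)·5.0²/21 = 0.0926174
V̂(ȳ_st) = 0.639124
SE(ȳ_st) = √0.639124 = 0.799452

ȳ_st ≈ 19.94, SE ≈ 0.799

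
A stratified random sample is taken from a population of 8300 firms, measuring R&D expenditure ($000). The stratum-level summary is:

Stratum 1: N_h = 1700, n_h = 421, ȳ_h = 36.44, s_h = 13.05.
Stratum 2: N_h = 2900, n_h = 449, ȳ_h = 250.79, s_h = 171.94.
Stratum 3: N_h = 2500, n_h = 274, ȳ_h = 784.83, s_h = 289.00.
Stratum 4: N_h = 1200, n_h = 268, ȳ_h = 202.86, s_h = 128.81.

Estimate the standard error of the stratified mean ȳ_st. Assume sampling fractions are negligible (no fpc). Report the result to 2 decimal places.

SE(ȳ_st) ≈ 6.08

V̂(ȳ_st) = Σ W_h² s_h²/n_h, with W_h = N_h/N and N = 8300:
  stratum 1: (1700/8300)²·13.05²/421 = 0.01697
  stratum 2: (2900/8300)²·171.94²/449 = 8.03799
  stratum 3: (2500/8300)²·289.00²/274 = 27.6547
  stratum 4: (1200/8300)²·128.81²/268 = 1.29411
V̂(ȳ_st) = 37.0038
SE(ȳ_st) = √37.0038 = 6.08307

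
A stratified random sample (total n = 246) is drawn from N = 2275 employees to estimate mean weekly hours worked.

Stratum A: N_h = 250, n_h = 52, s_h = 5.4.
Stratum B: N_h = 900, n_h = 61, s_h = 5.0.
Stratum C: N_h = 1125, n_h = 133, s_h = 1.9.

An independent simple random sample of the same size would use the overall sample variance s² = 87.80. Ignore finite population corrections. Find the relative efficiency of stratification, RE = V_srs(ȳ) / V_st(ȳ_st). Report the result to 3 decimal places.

V̂(ȳ_st) = Σ W_h² s_h²/n_h, with W_h = N_h/N and N = 2275:
  stratum A: (250/2275)²·5.4²/52 = 0.00677176
  stratum B: (900/2275)²·5.0²/61 = 0.0641405
  stratum C: (1125/2275)²·1.9²/133 = 0.0066374
V_st = 0.0775497
V_srs = s²/n = 87.80/246 = 0.356911
Relative efficiency = V_srs / V_st = 0.356911/0.0775497 = 4.6023

RE ≈ 4.602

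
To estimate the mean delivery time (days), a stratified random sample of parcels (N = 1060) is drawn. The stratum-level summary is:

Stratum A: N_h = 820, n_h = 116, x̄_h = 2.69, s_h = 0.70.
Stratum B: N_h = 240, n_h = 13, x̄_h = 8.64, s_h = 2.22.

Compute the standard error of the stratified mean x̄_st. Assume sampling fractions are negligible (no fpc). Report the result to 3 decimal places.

V̂(x̄_st) = Σ W_h² s_h²/n_h, with W_h = N_h/N and N = 1060:
  stratum A: (820/1060)²·0.70²/116 = 0.00252787
  stratum B: (240/1060)²·2.22²/13 = 0.0194345
V̂(x̄_st) = 0.0219624
SE(x̄_st) = √0.0219624 = 0.148197

SE(x̄_st) ≈ 0.148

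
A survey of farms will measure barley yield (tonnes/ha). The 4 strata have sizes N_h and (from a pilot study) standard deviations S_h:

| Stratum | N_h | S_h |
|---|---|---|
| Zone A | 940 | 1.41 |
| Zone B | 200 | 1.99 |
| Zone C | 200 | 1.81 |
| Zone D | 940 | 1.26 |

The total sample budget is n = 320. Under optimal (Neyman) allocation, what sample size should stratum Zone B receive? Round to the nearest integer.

39

Neyman allocation: n_h = n · N_h S_h / Σ N_i S_i, with n = 320.
  stratum Zone A: N_h·S_h = 940·1.41 = 1325.40
  stratum Zone B: N_h·S_h = 200·1.99 = 398.00
  stratum Zone C: N_h·S_h = 200·1.81 = 362.00
  stratum Zone D: N_h·S_h = 940·1.26 = 1184.40
Σ N_h S_h = 3269.80
n for stratum Zone B = 320·398.00/3269.80 = 38.950 → 39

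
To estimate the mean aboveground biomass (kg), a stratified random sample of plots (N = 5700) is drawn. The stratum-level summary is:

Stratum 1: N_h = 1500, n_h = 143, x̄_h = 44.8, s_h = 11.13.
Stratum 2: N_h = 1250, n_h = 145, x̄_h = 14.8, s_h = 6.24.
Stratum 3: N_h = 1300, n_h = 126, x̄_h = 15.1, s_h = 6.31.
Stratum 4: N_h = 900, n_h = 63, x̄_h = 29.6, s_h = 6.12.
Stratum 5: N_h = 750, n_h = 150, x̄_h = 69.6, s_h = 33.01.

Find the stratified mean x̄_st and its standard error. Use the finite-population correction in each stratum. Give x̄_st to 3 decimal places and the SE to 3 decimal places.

x̄_st ≈ 32.311, SE ≈ 0.442

x̄_st = Σ W_h x̄_h = (1500·44.8 + 1250·14.8 + 1300·15.1 + 900·29.6 + 750·69.6)/5700 = 32.31053
V̂(x̄_st) = Σ W_h² (1 − n_h/N_h) s_h²/n_h, with W_h = N_h/N and N = 5700:
  stratum 1: (1500/5700)²·(1 − 143/1500)·11.13²/143 = 0.054272
  stratum 2: (1250/5700)²·(1 − 145/1250)·6.24²/145 = 0.0114163
  stratum 3: (1300/5700)²·(1 − 126/1300)·6.31²/126 = 0.014844
  stratum 4: (900/5700)²·(1 − 63/900)·6.12²/63 = 0.0137842
  stratum 5: (750/5700)²·(1 − 150/750)·33.01²/150 = 0.100615
V̂(x̄_st) = 0.194931
SE(x̄_st) = √0.194931 = 0.44151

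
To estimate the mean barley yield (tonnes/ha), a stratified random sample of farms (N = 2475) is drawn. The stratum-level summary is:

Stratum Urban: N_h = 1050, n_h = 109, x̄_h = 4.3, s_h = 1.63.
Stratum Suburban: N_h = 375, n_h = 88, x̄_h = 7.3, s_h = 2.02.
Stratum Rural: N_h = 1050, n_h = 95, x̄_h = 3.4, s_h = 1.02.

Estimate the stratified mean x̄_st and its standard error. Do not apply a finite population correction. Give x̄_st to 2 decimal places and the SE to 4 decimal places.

x̄_st ≈ 4.37, SE ≈ 0.0862

x̄_st = Σ W_h x̄_h = (1050·4.3 + 375·7.3 + 1050·3.4)/2475 = 4.37273
V̂(x̄_st) = Σ W_h² s_h²/n_h, with W_h = N_h/N and N = 2475:
  stratum Urban: (1050/2475)²·1.63²/109 = 0.00438709
  stratum Suburban: (375/2475)²·2.02²/88 = 0.00106447
  stratum Rural: (1050/2475)²·1.02²/95 = 0.00197108
V̂(x̄_st) = 0.00742264
SE(x̄_st) = √0.00742264 = 0.0861548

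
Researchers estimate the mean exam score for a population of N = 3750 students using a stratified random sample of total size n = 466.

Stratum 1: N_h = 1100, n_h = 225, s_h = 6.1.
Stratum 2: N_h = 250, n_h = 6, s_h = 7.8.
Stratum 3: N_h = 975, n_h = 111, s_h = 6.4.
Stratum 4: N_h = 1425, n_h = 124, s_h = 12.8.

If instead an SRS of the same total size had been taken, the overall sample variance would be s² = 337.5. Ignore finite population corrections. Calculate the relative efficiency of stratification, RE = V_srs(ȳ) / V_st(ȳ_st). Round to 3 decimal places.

RE ≈ 2.633

V̂(ȳ_st) = Σ W_h² s_h²/n_h, with W_h = N_h/N and N = 3750:
  stratum 1: (1100/3750)²·6.1²/225 = 0.0142298
  stratum 2: (250/3750)²·7.8²/6 = 0.0450667
  stratum 3: (975/3750)²·6.4²/111 = 0.024945
  stratum 4: (1425/3750)²·12.8²/124 = 0.190794
V_st = 0.275036
V_srs = s²/n = 337.5/466 = 0.724249
Relative efficiency = V_srs / V_st = 0.724249/0.275036 = 2.6333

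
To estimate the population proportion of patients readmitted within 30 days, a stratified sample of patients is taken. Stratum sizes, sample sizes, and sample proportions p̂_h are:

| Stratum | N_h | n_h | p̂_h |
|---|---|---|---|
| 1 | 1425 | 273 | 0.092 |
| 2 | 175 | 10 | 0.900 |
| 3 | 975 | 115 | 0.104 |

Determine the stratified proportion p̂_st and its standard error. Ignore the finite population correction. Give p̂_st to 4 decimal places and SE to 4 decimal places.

p̂_st ≈ 0.1515, SE ≈ 0.0160

N = 2575; stratum weights W_h = N_h/N.
p̂_st = Σ W_h p̂_h = (1425·0.092 + 175·0.900 + 975·0.104)/2575 = 0.15146
V̂(p̂_st) = Σ W_h² p̂_h(1−p̂_h)/(n_h−1):
  stratum 1: (1425/2575)²·0.092·0.908/272 = 9.40546e-05
  stratum 2: (175/2575)²·0.900·0.100/9 = 4.61872e-05
  stratum 3: (975/2575)²·0.104·0.896/114 = 0.00011719
V̂(p̂_st) = 0.000257432; SE = √V̂ = 0.0160447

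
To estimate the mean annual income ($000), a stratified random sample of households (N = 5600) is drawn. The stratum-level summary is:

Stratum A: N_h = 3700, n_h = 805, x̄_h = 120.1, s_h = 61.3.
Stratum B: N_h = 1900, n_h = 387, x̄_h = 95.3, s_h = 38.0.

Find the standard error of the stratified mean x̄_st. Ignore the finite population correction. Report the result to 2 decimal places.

SE(x̄_st) ≈ 1.57

V̂(x̄_st) = Σ W_h² s_h²/n_h, with W_h = N_h/N and N = 5600:
  stratum A: (3700/5600)²·61.3²/805 = 2.03776
  stratum B: (1900/5600)²·38.0²/387 = 0.429524
V̂(x̄_st) = 2.46728
SE(x̄_st) = √2.46728 = 1.57076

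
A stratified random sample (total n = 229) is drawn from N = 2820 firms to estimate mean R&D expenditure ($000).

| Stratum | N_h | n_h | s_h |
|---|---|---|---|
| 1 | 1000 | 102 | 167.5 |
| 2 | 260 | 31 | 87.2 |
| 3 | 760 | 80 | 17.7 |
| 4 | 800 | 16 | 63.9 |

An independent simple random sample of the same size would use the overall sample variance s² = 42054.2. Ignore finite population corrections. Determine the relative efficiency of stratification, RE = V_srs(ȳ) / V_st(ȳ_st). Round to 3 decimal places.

V̂(ȳ_st) = Σ W_h² s_h²/n_h, with W_h = N_h/N and N = 2820:
  stratum 1: (1000/2820)²·167.5²/102 = 34.5885
  stratum 2: (260/2820)²·87.2²/31 = 2.08507
  stratum 3: (760/2820)²·17.7²/80 = 0.284437
  stratum 4: (800/2820)²·63.9²/16 = 20.5383
V_st = 57.4962
V_srs = s²/n = 42054.2/229 = 183.643
Relative efficiency = V_srs / V_st = 183.643/57.4962 = 3.1940

RE ≈ 3.194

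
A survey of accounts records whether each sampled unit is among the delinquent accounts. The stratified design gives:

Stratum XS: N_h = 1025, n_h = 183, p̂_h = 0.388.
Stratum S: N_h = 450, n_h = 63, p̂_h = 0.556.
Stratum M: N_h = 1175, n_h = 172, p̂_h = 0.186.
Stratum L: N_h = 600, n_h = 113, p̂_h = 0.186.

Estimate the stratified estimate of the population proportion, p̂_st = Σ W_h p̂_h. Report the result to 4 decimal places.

N = 3250; stratum weights W_h = N_h/N.
p̂_st = Σ W_h p̂_h = (1025·0.388 + 450·0.556 + 1175·0.186 + 600·0.186)/3250 = 0.30094

p̂_st ≈ 0.3009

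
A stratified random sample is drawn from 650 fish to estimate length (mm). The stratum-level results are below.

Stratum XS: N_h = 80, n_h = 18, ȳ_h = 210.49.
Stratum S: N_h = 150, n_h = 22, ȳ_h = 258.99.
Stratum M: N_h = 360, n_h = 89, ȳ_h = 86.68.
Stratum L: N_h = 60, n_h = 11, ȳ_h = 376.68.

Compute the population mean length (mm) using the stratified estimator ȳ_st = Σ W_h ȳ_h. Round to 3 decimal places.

N = Σ N_h = 650. Stratum weights W_h = N_h/N.
ȳ_st = (80·210.49 + 150·258.99 + 360·86.68 + 60·376.68) / 650 = 168.45123

ȳ_st ≈ 168.451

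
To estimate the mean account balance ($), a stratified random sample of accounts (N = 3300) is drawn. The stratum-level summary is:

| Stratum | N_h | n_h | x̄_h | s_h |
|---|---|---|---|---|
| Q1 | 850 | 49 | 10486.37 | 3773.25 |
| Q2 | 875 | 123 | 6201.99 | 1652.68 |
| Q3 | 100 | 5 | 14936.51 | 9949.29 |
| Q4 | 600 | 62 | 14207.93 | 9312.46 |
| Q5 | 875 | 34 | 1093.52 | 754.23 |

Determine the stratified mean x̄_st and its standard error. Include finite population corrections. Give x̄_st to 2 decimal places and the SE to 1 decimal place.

x̄_st = Σ W_h x̄_h = (850·10486.37 + 875·6201.99 + 100·14936.51 + 600·14207.93 + 875·1093.52)/3300 = 7671.33174
V̂(x̄_st) = Σ W_h² (1 − n_h/N_h) s_h²/n_h, with W_h = N_h/N and N = 3300:
  stratum Q1: (850/3300)²·(1 − 49/850)·3773.25²/49 = 18166
  stratum Q2: (875/3300)²·(1 − 123/875)·1652.68²/123 = 1341.75
  stratum Q3: (100/3300)²·(1 − 5/100)·9949.29²/5 = 17270.7
  stratum Q4: (600/3300)²·(1 − 62/600)·9312.46²/62 = 41461.3
  stratum Q5: (875/3300)²·(1 − 34/875)·754.23²/34 = 1130.59
V̂(x̄_st) = 79370.3
SE(x̄_st) = √79370.3 = 281.727

x̄_st ≈ 7671.33, SE ≈ 281.7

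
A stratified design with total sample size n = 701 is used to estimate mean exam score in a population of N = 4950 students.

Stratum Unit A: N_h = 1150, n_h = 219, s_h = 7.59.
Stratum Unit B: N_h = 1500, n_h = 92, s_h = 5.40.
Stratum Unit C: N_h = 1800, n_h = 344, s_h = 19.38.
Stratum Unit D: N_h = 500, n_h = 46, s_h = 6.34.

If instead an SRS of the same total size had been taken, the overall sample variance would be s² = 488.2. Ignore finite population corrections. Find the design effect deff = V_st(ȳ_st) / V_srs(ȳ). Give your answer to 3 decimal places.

deff ≈ 0.282

V̂(ȳ_st) = Σ W_h² s_h²/n_h, with W_h = N_h/N and N = 4950:
  stratum Unit A: (1150/4950)²·7.59²/219 = 0.0141979
  stratum Unit B: (1500/4950)²·5.40²/92 = 0.0291053
  stratum Unit C: (1800/4950)²·19.38²/344 = 0.144372
  stratum Unit D: (500/4950)²·6.34²/46 = 0.00891559
V_st = 0.196591
V_srs = s²/n = 488.2/701 = 0.696434
deff = V_st / V_srs = 0.196591/0.696434 = 0.2823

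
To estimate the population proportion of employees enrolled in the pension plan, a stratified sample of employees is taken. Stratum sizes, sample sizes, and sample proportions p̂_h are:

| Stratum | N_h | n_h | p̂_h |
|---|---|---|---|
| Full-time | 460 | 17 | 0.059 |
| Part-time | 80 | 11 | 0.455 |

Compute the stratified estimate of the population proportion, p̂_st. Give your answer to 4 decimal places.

p̂_st ≈ 0.1177

N = 540; stratum weights W_h = N_h/N.
p̂_st = Σ W_h p̂_h = (460·0.059 + 80·0.455)/540 = 0.11767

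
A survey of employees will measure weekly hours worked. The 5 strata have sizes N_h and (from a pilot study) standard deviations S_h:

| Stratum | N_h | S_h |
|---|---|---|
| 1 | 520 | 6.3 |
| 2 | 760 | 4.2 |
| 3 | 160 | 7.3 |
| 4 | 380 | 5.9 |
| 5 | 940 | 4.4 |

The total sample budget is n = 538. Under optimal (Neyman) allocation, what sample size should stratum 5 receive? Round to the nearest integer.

Neyman allocation: n_h = n · N_h S_h / Σ N_i S_i, with n = 538.
  stratum 1: N_h·S_h = 520·6.3 = 3276.00
  stratum 2: N_h·S_h = 760·4.2 = 3192.00
  stratum 3: N_h·S_h = 160·7.3 = 1168.00
  stratum 4: N_h·S_h = 380·5.9 = 2242.00
  stratum 5: N_h·S_h = 940·4.4 = 4136.00
Σ N_h S_h = 14014.00
n for stratum 5 = 538·4136.00/14014.00 = 158.782 → 159

159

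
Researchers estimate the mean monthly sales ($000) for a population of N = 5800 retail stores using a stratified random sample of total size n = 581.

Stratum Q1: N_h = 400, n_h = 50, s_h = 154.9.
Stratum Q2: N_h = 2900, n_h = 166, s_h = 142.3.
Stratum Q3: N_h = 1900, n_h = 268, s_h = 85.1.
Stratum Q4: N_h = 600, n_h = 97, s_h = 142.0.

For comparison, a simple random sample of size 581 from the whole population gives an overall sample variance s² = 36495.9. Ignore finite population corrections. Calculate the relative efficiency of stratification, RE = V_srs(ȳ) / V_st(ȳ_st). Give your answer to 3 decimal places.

RE ≈ 1.657

V̂(ȳ_st) = Σ W_h² s_h²/n_h, with W_h = N_h/N and N = 5800:
  stratum Q1: (400/5800)²·154.9²/50 = 2.28243
  stratum Q2: (2900/5800)²·142.3²/166 = 30.4959
  stratum Q3: (1900/5800)²·85.1²/268 = 2.89985
  stratum Q4: (600/5800)²·142.0²/97 = 2.2246
V_st = 37.9028
V_srs = s²/n = 36495.9/581 = 62.8157
Relative efficiency = V_srs / V_st = 62.8157/37.9028 = 1.6573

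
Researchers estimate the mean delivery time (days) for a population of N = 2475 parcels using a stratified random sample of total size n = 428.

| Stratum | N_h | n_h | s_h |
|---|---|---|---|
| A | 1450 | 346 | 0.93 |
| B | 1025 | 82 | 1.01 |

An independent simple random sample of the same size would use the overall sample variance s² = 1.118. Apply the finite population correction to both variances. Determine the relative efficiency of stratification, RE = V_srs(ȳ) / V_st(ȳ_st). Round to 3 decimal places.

V̂(ȳ_st) = Σ W_h² (1 − n_h/N_h) s_h²/n_h, with W_h = N_h/N and N = 2475:
  stratum A: (1450/2475)²·(1 − 346/1450)·0.93²/346 = 0.000653246
  stratum B: (1025/2475)²·(1 − 82/1025)·1.01²/82 = 0.00196297
V_st = 0.00261622
V_srs = (1 − 428/2475)·1.118/428 = 0.00216043
Relative efficiency = V_srs / V_st = 0.00216043/0.00261622 = 0.8258

RE ≈ 0.826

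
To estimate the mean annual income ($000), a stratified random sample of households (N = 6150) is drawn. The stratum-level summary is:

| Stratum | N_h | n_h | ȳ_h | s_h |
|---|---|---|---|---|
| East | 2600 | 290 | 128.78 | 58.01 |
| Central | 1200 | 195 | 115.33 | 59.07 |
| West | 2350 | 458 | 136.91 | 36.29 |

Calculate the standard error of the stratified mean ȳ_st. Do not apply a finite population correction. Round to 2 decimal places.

SE(ȳ_st) ≈ 1.78

V̂(ȳ_st) = Σ W_h² s_h²/n_h, with W_h = N_h/N and N = 6150:
  stratum East: (2600/6150)²·58.01²/290 = 2.07398
  stratum Central: (1200/6150)²·59.07²/195 = 0.681258
  stratum West: (2350/6150)²·36.29²/458 = 0.41985
V̂(ȳ_st) = 3.17509
SE(ȳ_st) = √3.17509 = 1.78188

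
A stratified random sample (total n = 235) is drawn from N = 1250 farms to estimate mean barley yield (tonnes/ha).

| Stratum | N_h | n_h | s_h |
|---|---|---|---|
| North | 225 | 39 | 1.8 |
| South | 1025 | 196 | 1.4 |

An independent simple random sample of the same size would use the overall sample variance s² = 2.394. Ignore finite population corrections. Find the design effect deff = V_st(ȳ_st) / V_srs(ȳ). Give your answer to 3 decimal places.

deff ≈ 0.924

V̂(ȳ_st) = Σ W_h² s_h²/n_h, with W_h = N_h/N and N = 1250:
  stratum North: (225/1250)²·1.8²/39 = 0.00269169
  stratum South: (1025/1250)²·1.4²/196 = 0.006724
V_st = 0.00941569
V_srs = s²/n = 2.394/235 = 0.0101872
deff = V_st / V_srs = 0.00941569/0.0101872 = 0.9243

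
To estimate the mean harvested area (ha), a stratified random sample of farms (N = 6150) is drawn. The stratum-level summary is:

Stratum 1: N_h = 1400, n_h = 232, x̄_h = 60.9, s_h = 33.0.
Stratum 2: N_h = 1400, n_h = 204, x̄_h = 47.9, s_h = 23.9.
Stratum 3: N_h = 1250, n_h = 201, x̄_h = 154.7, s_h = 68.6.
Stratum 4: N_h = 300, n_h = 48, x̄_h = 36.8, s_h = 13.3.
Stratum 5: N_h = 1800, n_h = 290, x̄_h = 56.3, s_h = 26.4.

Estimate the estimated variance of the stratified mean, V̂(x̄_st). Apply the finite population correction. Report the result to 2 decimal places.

V̂(x̄_st) ≈ 1.32

V̂(x̄_st) = Σ W_h² (1 − n_h/N_h) s_h²/n_h, with W_h = N_h/N and N = 6150:
  stratum 1: (1400/6150)²·(1 − 232/1400)·33.0²/232 = 0.202937
  stratum 2: (1400/6150)²·(1 − 204/1400)·23.9²/204 = 0.123958
  stratum 3: (1250/6150)²·(1 − 201/1250)·68.6²/201 = 0.811685
  stratum 4: (300/6150)²·(1 − 48/300)·13.3²/48 = 0.00736603
  stratum 5: (1800/6150)²·(1 − 290/1800)·26.4²/290 = 0.172707
V̂(x̄_st) = 1.31865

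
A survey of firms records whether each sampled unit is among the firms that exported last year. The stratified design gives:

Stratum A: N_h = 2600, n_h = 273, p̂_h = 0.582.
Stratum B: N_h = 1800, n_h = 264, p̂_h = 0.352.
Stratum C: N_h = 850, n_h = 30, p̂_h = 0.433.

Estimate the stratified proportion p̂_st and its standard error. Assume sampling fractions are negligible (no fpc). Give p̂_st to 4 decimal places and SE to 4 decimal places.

N = 5250; stratum weights W_h = N_h/N.
p̂_st = Σ W_h p̂_h = (2600·0.582 + 1800·0.352 + 850·0.433)/5250 = 0.47902
V̂(p̂_st) = Σ W_h² p̂_h(1−p̂_h)/(n_h−1):
  stratum A: (2600/5250)²·0.582·0.418/272 = 0.000219361
  stratum B: (1800/5250)²·0.352·0.648/263 = 0.00010195
  stratum C: (850/5250)²·0.433·0.567/29 = 0.000221918
V̂(p̂_st) = 0.000543229; SE = √V̂ = 0.0233073

p̂_st ≈ 0.4790, SE ≈ 0.0233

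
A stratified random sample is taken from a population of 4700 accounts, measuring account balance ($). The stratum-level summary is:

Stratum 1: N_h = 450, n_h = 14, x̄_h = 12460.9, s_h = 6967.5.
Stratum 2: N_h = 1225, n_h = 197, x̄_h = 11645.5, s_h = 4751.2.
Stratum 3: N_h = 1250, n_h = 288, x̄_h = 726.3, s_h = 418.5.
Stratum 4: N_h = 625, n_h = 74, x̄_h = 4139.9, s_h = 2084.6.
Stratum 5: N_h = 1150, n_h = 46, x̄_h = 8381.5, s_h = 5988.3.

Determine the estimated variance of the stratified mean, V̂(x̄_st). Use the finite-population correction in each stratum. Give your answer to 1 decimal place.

V̂(x̄_st) ≈ 83083.9

V̂(x̄_st) = Σ W_h² (1 − n_h/N_h) s_h²/n_h, with W_h = N_h/N and N = 4700:
  stratum 1: (450/4700)²·(1 − 14/450)·6967.5²/14 = 30798.5
  stratum 2: (1225/4700)²·(1 − 197/1225)·4751.2²/197 = 6532.42
  stratum 3: (1250/4700)²·(1 − 288/1250)·418.5²/288 = 33.1046
  stratum 4: (625/4700)²·(1 − 74/625)·2084.6²/74 = 915.482
  stratum 5: (1150/4700)²·(1 − 46/1150)·5988.3²/46 = 44804.4
V̂(x̄_st) = 83083.9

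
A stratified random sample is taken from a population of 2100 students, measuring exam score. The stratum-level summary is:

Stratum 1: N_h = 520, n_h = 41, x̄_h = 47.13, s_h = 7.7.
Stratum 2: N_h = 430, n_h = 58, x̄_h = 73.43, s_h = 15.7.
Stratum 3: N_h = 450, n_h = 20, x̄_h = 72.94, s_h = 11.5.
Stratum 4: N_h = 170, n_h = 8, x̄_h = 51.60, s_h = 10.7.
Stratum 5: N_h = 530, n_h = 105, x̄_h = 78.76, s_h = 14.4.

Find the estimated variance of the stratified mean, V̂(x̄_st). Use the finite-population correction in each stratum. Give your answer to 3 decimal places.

V̂(x̄_st) ≈ 0.716

V̂(x̄_st) = Σ W_h² (1 − n_h/N_h) s_h²/n_h, with W_h = N_h/N and N = 2100:
  stratum 1: (520/2100)²·(1 − 41/520)·7.7²/41 = 0.0816766
  stratum 2: (430/2100)²·(1 − 58/430)·15.7²/58 = 0.15415
  stratum 3: (450/2100)²·(1 − 20/450)·11.5²/20 = 0.29014
  stratum 4: (170/2100)²·(1 − 8/170)·10.7²/8 = 0.0893723
  stratum 5: (530/2100)²·(1 − 105/530)·14.4²/105 = 0.10087
V̂(x̄_st) = 0.716209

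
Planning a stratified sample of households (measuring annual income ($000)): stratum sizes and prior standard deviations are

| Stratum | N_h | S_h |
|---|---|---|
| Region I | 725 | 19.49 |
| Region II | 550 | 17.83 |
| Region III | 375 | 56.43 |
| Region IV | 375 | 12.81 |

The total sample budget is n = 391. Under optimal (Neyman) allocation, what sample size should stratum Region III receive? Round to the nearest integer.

166

Neyman allocation: n_h = n · N_h S_h / Σ N_i S_i, with n = 391.
  stratum Region I: N_h·S_h = 725·19.49 = 14130.25
  stratum Region II: N_h·S_h = 550·17.83 = 9806.50
  stratum Region III: N_h·S_h = 375·56.43 = 21161.25
  stratum Region IV: N_h·S_h = 375·12.81 = 4803.75
Σ N_h S_h = 49901.75
n for stratum Region III = 391·21161.25/49901.75 = 165.807 → 166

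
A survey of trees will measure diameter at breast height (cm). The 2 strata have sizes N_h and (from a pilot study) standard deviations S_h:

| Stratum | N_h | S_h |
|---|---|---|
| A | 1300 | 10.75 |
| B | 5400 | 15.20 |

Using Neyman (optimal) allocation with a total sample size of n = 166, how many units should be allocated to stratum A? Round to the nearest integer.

Neyman allocation: n_h = n · N_h S_h / Σ N_i S_i, with n = 166.
  stratum A: N_h·S_h = 1300·10.75 = 13975.00
  stratum B: N_h·S_h = 5400·15.20 = 82080.00
Σ N_h S_h = 96055.00
n for stratum A = 166·13975.00/96055.00 = 24.151 → 24

24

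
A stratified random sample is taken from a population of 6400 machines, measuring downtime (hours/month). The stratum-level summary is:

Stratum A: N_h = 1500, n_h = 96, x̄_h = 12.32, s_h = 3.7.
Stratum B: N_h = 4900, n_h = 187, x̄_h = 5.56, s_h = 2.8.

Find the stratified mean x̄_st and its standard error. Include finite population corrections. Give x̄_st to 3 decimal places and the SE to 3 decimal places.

x̄_st = Σ W_h x̄_h = (1500·12.32 + 4900·5.56)/6400 = 7.14438
V̂(x̄_st) = Σ W_h² (1 − n_h/N_h) s_h²/n_h, with W_h = N_h/N and N = 6400:
  stratum A: (1500/6400)²·(1 − 96/1500)·3.7²/96 = 0.00733214
  stratum B: (4900/6400)²·(1 − 187/4900)·2.8²/187 = 0.0236379
V̂(x̄_st) = 0.03097
SE(x̄_st) = √0.03097 = 0.175983

x̄_st ≈ 7.144, SE ≈ 0.176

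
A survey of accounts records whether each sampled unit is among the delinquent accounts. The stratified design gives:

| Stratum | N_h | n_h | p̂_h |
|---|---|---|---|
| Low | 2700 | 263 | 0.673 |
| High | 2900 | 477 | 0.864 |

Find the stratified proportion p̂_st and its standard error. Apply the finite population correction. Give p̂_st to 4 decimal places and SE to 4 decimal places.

N = 5600; stratum weights W_h = N_h/N.
p̂_st = Σ W_h p̂_h = (2700·0.673 + 2900·0.864)/5600 = 0.77191
V̂(p̂_st) = Σ W_h² (1 − n_h/N_h) p̂_h(1−p̂_h)/(n_h−1):
  stratum Low: (2700/5600)²·(1 − 263/2700)·0.673·0.327/262 = 0.00017624
  stratum High: (2900/5600)²·(1 − 477/2900)·0.864·0.136/476 = 5.53122e-05
V̂(p̂_st) = 0.000231552; SE = √V̂ = 0.0152168

p̂_st ≈ 0.7719, SE ≈ 0.0152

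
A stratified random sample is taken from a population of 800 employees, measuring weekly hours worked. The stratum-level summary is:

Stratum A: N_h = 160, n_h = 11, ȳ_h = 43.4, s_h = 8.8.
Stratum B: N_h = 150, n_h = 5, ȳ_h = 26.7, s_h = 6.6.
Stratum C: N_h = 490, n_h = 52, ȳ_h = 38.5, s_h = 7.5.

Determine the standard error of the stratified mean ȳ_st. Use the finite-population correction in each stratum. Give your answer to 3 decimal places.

V̂(ȳ_st) = Σ W_h² (1 − n_h/N_h) s_h²/n_h, with W_h = N_h/N and N = 800:
  stratum A: (160/800)²·(1 − 11/160)·8.8²/11 = 0.26224
  stratum B: (150/800)²·(1 − 5/150)·6.6²/5 = 0.296072
  stratum C: (490/800)²·(1 − 52/490)·7.5²/52 = 0.362752
V̂(ȳ_st) = 0.921064
SE(ȳ_st) = √0.921064 = 0.959721

SE(ȳ_st) ≈ 0.960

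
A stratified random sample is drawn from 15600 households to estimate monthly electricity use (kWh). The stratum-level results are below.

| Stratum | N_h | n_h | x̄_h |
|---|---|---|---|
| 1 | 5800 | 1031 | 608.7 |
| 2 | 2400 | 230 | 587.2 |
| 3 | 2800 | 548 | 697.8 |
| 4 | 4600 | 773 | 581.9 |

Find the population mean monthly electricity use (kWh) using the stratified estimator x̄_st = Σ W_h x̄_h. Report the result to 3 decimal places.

N = Σ N_h = 15600. Stratum weights W_h = N_h/N.
x̄_st = (5800·608.7 + 2400·587.2 + 2800·697.8 + 4600·581.9) / 15600 = 613.48205

x̄_st ≈ 613.482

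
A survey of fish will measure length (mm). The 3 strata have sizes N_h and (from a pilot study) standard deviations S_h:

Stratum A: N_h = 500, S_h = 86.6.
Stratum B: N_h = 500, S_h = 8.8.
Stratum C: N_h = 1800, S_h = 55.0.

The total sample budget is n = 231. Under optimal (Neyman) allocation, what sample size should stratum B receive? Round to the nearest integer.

Neyman allocation: n_h = n · N_h S_h / Σ N_i S_i, with n = 231.
  stratum A: N_h·S_h = 500·86.6 = 43300.00
  stratum B: N_h·S_h = 500·8.8 = 4400.00
  stratum C: N_h·S_h = 1800·55.0 = 99000.00
Σ N_h S_h = 146700.00
n for stratum B = 231·4400.00/146700.00 = 6.928 → 7

7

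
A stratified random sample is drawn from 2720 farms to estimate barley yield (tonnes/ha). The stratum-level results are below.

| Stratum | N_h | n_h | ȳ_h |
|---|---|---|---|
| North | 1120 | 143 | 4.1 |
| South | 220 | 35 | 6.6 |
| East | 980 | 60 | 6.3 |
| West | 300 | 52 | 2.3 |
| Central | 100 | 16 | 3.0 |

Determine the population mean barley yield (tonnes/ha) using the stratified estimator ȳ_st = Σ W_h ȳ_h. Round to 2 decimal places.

N = Σ N_h = 2720. Stratum weights W_h = N_h/N.
ȳ_st = (1120·4.1 + 220·6.6 + 980·6.3 + 300·2.3 + 100·3.0) / 2720 = 4.8559

ȳ_st ≈ 4.86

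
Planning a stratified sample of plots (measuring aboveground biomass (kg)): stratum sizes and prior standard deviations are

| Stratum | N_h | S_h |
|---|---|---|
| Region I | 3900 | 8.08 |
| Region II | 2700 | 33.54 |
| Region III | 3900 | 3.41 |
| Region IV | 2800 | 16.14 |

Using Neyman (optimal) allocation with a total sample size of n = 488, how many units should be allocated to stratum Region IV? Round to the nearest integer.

122

Neyman allocation: n_h = n · N_h S_h / Σ N_i S_i, with n = 488.
  stratum Region I: N_h·S_h = 3900·8.08 = 31512.00
  stratum Region II: N_h·S_h = 2700·33.54 = 90558.00
  stratum Region III: N_h·S_h = 3900·3.41 = 13299.00
  stratum Region IV: N_h·S_h = 2800·16.14 = 45192.00
Σ N_h S_h = 180561.00
n for stratum Region IV = 488·45192.00/180561.00 = 122.140 → 122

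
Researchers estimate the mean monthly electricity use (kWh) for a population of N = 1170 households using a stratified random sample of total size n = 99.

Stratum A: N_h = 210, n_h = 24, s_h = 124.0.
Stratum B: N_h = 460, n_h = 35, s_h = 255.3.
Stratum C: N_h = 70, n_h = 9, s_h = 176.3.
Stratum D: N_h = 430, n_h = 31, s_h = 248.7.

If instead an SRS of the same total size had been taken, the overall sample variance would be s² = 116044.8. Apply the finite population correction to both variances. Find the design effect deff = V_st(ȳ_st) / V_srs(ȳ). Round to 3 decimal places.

V̂(ȳ_st) = Σ W_h² (1 − n_h/N_h) s_h²/n_h, with W_h = N_h/N and N = 1170:
  stratum A: (210/1170)²·(1 − 24/210)·124.0²/24 = 18.2807
  stratum B: (460/1170)²·(1 − 35/460)·255.3²/35 = 265.955
  stratum C: (70/1170)²·(1 − 9/70)·176.3²/9 = 10.7725
  stratum D: (430/1170)²·(1 − 31/430)·248.7²/31 = 250.069
V_st = 545.077
V_srs = (1 − 99/1170)·116044.8/99 = 1072.99
deff = V_st / V_srs = 545.077/1072.99 = 0.5080

deff ≈ 0.508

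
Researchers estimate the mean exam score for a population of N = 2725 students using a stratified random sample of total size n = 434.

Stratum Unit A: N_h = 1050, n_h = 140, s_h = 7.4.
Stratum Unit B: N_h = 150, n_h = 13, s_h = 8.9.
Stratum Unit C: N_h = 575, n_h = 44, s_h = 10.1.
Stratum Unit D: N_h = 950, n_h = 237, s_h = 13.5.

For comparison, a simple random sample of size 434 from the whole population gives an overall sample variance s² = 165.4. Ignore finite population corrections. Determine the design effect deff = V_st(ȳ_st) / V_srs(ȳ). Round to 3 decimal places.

V̂(ȳ_st) = Σ W_h² s_h²/n_h, with W_h = N_h/N and N = 2725:
  stratum Unit A: (1050/2725)²·7.4²/140 = 0.0580739
  stratum Unit B: (150/2725)²·8.9²/13 = 0.0184623
  stratum Unit C: (575/2725)²·10.1²/44 = 0.103227
  stratum Unit D: (950/2725)²·13.5²/237 = 0.0934616
V_st = 0.273225
V_srs = s²/n = 165.4/434 = 0.381106
deff = V_st / V_srs = 0.273225/0.381106 = 0.7169

deff ≈ 0.717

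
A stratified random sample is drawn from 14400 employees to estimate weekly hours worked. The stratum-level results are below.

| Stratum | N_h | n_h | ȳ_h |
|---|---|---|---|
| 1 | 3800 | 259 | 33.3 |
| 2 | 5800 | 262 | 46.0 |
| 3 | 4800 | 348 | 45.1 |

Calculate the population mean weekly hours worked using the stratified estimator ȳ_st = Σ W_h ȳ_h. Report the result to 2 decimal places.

ȳ_st ≈ 42.35

N = Σ N_h = 14400. Stratum weights W_h = N_h/N.
ȳ_st = (3800·33.3 + 5800·46.0 + 4800·45.1) / 14400 = 42.3486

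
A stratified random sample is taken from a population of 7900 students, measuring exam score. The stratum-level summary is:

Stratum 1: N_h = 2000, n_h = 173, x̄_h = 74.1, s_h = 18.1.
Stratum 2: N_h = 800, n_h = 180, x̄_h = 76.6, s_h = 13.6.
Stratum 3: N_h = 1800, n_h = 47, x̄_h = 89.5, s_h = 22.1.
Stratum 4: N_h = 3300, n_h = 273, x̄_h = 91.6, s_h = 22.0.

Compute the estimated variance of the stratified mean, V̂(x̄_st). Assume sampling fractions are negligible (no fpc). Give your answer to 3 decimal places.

V̂(x̄_st) ≈ 0.981

V̂(x̄_st) = Σ W_h² s_h²/n_h, with W_h = N_h/N and N = 7900:
  stratum 1: (2000/7900)²·18.1²/173 = 0.121372
  stratum 2: (800/7900)²·13.6²/180 = 0.0105373
  stratum 3: (1800/7900)²·22.1²/47 = 0.539483
  stratum 4: (3300/7900)²·22.0²/273 = 0.309354
V̂(x̄_st) = 0.980746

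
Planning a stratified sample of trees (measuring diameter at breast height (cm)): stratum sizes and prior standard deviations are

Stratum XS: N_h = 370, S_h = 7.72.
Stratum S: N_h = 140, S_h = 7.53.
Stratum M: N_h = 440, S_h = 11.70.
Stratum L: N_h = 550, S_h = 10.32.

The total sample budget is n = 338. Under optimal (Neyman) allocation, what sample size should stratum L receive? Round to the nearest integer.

130

Neyman allocation: n_h = n · N_h S_h / Σ N_i S_i, with n = 338.
  stratum XS: N_h·S_h = 370·7.72 = 2856.40
  stratum S: N_h·S_h = 140·7.53 = 1054.20
  stratum M: N_h·S_h = 440·11.70 = 5148.00
  stratum L: N_h·S_h = 550·10.32 = 5676.00
Σ N_h S_h = 14734.60
n for stratum L = 338·5676.00/14734.60 = 130.203 → 130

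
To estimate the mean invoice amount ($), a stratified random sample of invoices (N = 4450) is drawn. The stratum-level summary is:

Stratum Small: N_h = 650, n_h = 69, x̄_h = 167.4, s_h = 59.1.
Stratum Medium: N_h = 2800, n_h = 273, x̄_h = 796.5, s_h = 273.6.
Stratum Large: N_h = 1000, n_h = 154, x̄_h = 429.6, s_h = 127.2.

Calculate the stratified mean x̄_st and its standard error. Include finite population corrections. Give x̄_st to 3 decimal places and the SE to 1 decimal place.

x̄_st ≈ 622.160, SE ≈ 10.2

x̄_st = Σ W_h x̄_h = (650·167.4 + 2800·796.5 + 1000·429.6)/4450 = 622.15955
V̂(x̄_st) = Σ W_h² (1 − n_h/N_h) s_h²/n_h, with W_h = N_h/N and N = 4450:
  stratum Small: (650/4450)²·(1 − 69/650)·59.1²/69 = 0.965373
  stratum Medium: (2800/4450)²·(1 − 273/2800)·273.6²/273 = 97.9744
  stratum Large: (1000/4450)²·(1 − 154/1000)·127.2²/154 = 4.48853
V̂(x̄_st) = 103.428
SE(x̄_st) = √103.428 = 10.17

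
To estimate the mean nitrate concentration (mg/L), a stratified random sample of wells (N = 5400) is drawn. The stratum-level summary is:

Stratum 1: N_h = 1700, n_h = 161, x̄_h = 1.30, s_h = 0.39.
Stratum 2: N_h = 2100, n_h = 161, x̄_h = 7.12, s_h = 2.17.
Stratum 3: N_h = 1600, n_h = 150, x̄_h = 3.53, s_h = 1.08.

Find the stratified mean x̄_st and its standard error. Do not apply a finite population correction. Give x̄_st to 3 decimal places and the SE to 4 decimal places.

x̄_st ≈ 4.224, SE ≈ 0.0721

x̄_st = Σ W_h x̄_h = (1700·1.30 + 2100·7.12 + 1600·3.53)/5400 = 4.22407
V̂(x̄_st) = Σ W_h² s_h²/n_h, with W_h = N_h/N and N = 5400:
  stratum 1: (1700/5400)²·0.39²/161 = 9.36297e-05
  stratum 2: (2100/5400)²·2.17²/161 = 0.00442328
  stratum 3: (1600/5400)²·1.08²/150 = 0.000682667
V̂(x̄_st) = 0.00519958
SE(x̄_st) = √0.00519958 = 0.0721081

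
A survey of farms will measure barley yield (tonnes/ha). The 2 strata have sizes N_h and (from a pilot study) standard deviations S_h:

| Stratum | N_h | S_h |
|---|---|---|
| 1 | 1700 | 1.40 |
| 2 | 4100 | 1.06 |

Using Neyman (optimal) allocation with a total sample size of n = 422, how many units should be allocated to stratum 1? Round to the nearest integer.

Neyman allocation: n_h = n · N_h S_h / Σ N_i S_i, with n = 422.
  stratum 1: N_h·S_h = 1700·1.40 = 2380.00
  stratum 2: N_h·S_h = 4100·1.06 = 4346.00
Σ N_h S_h = 6726.00
n for stratum 1 = 422·2380.00/6726.00 = 149.325 → 149

149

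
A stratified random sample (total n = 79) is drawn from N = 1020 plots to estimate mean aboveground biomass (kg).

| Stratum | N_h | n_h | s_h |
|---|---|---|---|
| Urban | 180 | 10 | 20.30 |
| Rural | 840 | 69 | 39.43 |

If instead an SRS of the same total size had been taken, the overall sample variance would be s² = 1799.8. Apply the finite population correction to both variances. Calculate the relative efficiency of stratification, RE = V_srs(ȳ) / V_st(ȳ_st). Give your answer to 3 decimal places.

V̂(ȳ_st) = Σ W_h² (1 − n_h/N_h) s_h²/n_h, with W_h = N_h/N and N = 1020:
  stratum Urban: (180/1020)²·(1 − 10/180)·20.30²/10 = 1.21203
  stratum Rural: (840/1020)²·(1 − 69/840)·39.43²/69 = 14.0261
V_st = 15.2382
V_srs = (1 − 79/1020)·1799.8/79 = 21.0178
Relative efficiency = V_srs / V_st = 21.0178/15.2382 = 1.3793

RE ≈ 1.379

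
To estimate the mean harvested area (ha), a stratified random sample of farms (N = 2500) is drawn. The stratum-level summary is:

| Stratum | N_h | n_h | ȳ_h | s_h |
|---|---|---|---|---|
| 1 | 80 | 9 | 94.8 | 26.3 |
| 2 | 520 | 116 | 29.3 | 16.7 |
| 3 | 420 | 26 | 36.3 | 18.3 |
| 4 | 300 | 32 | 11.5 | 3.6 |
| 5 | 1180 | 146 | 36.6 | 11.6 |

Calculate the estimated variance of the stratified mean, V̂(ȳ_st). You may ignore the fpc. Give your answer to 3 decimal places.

V̂(ȳ_st) ≈ 0.757

V̂(ȳ_st) = Σ W_h² s_h²/n_h, with W_h = N_h/N and N = 2500:
  stratum 1: (80/2500)²·26.3²/9 = 0.078699
  stratum 2: (520/2500)²·16.7²/116 = 0.104016
  stratum 3: (420/2500)²·18.3²/26 = 0.363536
  stratum 4: (300/2500)²·3.6²/32 = 0.005832
  stratum 5: (1180/2500)²·11.6²/146 = 0.205328
V̂(ȳ_st) = 0.757411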